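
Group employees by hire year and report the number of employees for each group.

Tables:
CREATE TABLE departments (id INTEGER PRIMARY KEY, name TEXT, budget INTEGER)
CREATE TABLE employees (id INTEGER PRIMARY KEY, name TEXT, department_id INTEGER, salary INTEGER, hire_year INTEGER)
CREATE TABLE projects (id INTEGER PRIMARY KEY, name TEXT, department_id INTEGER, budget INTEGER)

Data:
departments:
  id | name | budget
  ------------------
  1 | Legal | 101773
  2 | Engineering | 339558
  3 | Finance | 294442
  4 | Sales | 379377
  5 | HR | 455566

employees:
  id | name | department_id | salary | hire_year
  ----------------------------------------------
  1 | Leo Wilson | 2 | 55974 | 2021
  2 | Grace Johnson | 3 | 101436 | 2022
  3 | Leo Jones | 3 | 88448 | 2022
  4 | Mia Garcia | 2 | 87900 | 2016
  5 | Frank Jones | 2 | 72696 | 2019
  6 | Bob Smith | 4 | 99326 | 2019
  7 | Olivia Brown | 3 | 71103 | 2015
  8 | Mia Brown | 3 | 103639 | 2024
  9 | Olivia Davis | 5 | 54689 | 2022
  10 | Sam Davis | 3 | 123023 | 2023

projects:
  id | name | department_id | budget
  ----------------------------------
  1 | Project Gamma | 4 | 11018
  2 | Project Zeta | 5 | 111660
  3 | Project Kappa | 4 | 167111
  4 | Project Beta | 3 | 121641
SELECT hire_year, COUNT(*) AS n FROM employees GROUP BY hire_year

Execution result:
hire_year | n
2015 | 1
2016 | 1
2019 | 2
2021 | 1
2022 | 3
2023 | 1
2024 | 1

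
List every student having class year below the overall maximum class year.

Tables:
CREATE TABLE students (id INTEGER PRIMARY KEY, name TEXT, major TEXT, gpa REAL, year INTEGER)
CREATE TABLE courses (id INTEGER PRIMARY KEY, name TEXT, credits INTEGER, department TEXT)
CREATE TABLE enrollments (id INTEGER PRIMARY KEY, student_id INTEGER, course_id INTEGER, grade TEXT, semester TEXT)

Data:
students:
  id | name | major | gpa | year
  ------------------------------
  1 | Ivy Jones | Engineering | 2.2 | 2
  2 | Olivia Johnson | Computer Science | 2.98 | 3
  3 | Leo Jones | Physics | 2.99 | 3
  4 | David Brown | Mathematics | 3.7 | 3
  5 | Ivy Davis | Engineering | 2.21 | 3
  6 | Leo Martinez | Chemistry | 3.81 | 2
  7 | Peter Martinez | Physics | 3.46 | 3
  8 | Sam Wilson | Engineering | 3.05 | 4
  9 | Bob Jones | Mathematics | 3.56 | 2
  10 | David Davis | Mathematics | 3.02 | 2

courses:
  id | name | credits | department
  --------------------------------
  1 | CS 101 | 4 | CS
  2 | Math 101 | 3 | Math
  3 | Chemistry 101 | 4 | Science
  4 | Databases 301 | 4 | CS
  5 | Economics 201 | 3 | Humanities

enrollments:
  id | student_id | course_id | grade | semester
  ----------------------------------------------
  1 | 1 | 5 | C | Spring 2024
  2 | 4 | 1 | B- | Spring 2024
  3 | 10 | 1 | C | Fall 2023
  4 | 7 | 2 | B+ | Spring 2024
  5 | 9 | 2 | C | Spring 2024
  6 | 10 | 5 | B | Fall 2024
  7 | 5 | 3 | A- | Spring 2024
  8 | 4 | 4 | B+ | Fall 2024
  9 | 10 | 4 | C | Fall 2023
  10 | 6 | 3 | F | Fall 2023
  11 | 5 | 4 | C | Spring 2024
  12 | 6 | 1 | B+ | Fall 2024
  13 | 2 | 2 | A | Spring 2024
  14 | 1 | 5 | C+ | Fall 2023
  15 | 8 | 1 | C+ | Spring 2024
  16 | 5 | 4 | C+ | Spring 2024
SELECT name, year FROM students WHERE year < (SELECT MAX(year) FROM students)

Execution result:
name | year
Ivy Jones | 2
Olivia Johnson | 3
Leo Jones | 3
David Brown | 3
Ivy Davis | 3
Leo Martinez | 2
Peter Martinez | 3
Bob Jones | 2
David Davis | 2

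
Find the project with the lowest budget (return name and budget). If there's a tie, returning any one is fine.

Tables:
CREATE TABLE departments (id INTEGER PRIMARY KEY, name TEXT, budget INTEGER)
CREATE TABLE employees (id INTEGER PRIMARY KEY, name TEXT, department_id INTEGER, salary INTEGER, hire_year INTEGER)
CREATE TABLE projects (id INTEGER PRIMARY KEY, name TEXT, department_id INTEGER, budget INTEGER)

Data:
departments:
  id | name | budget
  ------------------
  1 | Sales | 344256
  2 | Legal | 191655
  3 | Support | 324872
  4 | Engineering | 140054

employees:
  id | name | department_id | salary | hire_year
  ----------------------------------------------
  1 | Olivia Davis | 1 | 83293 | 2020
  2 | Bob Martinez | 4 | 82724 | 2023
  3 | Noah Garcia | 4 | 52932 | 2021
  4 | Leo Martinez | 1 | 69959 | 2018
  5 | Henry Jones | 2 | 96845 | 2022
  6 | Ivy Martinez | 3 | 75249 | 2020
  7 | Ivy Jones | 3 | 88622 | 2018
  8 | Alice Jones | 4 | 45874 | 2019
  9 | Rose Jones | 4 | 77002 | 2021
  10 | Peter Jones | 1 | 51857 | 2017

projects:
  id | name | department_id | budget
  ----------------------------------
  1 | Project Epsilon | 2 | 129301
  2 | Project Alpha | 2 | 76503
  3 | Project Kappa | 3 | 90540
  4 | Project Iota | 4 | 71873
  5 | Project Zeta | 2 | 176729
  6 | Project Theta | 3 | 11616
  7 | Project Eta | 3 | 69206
SELECT name, budget FROM projects ORDER BY budget ASC LIMIT 1

Execution result:
name | budget
Project Theta | 11616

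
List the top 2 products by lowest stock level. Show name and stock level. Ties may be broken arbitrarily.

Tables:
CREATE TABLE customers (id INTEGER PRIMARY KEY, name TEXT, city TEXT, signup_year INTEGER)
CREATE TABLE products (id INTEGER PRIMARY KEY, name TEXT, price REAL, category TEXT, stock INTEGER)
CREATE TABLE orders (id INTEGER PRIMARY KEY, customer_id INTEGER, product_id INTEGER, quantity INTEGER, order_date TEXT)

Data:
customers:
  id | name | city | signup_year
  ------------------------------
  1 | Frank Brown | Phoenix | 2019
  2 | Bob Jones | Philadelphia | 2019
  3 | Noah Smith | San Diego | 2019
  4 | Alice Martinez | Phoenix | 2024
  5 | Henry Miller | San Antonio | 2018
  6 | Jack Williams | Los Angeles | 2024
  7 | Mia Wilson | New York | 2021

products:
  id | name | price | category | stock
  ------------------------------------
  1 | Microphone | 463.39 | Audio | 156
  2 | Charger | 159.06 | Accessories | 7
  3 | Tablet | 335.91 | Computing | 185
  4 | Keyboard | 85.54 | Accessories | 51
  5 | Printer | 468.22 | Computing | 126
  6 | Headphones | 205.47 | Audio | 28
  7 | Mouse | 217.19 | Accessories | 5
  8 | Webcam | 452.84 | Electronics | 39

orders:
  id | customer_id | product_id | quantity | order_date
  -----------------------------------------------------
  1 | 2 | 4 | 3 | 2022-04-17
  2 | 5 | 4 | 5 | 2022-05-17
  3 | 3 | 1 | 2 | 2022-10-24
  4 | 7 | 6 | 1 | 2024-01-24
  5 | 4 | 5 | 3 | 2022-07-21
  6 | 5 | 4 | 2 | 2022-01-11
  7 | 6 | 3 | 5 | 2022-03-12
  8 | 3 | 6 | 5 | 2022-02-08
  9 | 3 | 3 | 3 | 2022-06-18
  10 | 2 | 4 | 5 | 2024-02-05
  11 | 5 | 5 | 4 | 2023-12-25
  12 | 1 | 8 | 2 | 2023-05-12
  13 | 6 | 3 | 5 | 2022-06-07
SELECT name, stock FROM products ORDER BY stock ASC LIMIT 2

Execution result:
name | stock
Mouse | 5
Charger | 7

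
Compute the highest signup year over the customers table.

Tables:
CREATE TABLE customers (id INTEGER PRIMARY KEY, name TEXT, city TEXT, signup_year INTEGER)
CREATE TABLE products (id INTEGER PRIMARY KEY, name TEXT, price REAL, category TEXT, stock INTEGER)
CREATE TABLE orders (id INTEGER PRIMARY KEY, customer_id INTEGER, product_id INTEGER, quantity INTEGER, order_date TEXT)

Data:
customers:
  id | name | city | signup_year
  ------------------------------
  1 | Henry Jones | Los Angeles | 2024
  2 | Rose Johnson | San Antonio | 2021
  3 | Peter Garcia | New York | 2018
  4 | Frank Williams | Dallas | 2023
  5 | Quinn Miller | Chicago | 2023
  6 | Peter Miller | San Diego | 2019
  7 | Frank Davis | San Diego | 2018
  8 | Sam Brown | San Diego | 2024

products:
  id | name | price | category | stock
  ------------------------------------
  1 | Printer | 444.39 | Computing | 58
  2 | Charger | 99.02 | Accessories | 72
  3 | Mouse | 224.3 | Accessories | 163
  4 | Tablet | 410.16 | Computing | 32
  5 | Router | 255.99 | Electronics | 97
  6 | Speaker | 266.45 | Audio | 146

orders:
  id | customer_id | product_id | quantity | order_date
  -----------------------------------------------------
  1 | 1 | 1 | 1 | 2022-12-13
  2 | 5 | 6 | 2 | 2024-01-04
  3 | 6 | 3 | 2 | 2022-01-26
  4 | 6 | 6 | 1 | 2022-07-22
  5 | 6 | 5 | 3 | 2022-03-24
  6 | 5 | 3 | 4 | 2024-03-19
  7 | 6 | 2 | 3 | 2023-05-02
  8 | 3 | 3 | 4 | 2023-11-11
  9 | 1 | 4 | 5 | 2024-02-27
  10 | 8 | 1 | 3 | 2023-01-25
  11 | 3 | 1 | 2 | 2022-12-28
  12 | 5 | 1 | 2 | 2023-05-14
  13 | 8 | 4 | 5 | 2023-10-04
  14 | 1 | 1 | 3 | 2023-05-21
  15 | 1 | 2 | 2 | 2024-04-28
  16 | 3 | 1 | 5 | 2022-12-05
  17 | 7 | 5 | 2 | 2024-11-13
SELECT MAX(signup_year) FROM customers

Execution result:
2024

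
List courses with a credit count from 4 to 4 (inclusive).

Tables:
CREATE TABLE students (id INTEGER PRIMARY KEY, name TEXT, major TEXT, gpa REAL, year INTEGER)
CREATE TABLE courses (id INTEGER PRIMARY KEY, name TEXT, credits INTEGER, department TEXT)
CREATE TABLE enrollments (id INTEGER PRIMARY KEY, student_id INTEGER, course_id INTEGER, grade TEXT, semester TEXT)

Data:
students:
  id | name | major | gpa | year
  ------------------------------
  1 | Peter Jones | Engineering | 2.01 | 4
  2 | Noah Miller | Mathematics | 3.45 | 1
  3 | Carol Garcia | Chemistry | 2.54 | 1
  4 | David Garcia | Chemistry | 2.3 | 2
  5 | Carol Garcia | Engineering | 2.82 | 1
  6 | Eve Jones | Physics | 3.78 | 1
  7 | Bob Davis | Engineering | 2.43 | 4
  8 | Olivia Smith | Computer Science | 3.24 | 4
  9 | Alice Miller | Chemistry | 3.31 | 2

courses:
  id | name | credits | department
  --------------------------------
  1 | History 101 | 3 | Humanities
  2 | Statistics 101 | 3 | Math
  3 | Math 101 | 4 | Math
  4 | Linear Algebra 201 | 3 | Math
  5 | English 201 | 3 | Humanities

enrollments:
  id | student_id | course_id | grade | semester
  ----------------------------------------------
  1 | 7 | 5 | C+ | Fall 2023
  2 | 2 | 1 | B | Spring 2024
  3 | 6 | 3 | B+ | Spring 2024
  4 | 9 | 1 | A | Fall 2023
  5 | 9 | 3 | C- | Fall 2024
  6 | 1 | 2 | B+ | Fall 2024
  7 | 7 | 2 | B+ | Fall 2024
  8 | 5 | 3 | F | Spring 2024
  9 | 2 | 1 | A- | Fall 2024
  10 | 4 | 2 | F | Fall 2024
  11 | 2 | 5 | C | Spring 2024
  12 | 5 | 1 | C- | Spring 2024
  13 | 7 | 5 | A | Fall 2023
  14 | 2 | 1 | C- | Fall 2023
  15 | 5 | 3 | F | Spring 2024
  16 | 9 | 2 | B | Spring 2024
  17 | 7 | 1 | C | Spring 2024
SELECT name, credits FROM courses WHERE credits BETWEEN 4 AND 4

Execution result:
name | credits
Math 101 | 4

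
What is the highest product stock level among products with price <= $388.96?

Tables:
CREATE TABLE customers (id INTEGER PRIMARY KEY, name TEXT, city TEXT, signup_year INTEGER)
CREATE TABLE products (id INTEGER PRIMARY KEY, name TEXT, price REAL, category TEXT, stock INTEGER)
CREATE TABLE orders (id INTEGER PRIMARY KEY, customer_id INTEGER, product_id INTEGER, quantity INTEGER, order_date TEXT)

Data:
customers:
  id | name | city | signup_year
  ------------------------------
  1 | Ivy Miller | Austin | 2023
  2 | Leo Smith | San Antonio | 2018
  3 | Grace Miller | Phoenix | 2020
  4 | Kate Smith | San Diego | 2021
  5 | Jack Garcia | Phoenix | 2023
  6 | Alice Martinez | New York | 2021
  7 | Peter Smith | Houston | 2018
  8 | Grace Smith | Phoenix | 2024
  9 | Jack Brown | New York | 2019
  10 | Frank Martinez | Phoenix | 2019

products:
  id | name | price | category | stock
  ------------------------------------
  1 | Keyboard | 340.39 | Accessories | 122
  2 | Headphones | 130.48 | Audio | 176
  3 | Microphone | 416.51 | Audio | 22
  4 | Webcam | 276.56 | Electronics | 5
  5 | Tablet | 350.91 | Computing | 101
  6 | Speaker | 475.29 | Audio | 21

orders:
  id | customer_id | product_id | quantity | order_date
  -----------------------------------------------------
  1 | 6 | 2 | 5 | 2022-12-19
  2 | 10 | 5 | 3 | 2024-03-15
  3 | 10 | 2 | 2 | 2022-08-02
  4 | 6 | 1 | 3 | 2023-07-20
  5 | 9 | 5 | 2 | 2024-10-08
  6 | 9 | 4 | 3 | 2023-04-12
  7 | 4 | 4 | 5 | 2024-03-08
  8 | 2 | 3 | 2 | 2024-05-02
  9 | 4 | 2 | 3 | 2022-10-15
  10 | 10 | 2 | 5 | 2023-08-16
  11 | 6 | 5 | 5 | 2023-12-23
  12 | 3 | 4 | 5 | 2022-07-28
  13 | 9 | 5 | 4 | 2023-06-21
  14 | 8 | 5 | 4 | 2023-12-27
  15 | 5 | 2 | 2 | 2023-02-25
SELECT MAX(stock) FROM products WHERE price <= 388.96

Execution result:
176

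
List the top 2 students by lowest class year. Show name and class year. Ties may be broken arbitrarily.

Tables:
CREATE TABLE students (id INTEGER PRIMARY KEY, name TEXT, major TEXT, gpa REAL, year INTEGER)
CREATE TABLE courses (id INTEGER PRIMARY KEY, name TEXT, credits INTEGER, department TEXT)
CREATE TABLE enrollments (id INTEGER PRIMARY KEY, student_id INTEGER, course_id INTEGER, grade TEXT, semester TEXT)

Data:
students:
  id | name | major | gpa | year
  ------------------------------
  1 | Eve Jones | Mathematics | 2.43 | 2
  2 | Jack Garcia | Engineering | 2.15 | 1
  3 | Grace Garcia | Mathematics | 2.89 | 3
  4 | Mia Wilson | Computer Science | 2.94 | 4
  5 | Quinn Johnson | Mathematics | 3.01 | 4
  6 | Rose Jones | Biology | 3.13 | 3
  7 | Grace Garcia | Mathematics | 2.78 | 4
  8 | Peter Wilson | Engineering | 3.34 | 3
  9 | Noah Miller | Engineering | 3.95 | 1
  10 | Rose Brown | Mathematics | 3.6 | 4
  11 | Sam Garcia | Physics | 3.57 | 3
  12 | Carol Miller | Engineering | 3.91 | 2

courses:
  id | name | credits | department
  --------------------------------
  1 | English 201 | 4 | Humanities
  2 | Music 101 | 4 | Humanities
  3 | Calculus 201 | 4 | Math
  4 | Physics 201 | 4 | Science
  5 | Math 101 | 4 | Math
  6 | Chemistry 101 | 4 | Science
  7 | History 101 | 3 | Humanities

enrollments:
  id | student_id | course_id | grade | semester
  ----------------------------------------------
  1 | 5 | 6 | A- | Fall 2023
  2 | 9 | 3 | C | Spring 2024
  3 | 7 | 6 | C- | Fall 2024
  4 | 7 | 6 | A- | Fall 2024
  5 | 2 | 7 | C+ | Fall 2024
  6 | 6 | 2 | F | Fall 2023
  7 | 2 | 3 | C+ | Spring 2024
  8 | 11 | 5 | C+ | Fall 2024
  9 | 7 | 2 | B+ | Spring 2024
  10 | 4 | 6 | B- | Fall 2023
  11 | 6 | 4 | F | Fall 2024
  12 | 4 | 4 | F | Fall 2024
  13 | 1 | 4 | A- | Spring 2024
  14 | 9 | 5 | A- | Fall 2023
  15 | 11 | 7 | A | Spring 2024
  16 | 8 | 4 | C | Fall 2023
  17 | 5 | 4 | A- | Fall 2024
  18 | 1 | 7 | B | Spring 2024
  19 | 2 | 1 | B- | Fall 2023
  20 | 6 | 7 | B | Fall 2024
SELECT name, year FROM students ORDER BY year ASC LIMIT 2

Execution result:
name | year
Jack Garcia | 1
Noah Miller | 1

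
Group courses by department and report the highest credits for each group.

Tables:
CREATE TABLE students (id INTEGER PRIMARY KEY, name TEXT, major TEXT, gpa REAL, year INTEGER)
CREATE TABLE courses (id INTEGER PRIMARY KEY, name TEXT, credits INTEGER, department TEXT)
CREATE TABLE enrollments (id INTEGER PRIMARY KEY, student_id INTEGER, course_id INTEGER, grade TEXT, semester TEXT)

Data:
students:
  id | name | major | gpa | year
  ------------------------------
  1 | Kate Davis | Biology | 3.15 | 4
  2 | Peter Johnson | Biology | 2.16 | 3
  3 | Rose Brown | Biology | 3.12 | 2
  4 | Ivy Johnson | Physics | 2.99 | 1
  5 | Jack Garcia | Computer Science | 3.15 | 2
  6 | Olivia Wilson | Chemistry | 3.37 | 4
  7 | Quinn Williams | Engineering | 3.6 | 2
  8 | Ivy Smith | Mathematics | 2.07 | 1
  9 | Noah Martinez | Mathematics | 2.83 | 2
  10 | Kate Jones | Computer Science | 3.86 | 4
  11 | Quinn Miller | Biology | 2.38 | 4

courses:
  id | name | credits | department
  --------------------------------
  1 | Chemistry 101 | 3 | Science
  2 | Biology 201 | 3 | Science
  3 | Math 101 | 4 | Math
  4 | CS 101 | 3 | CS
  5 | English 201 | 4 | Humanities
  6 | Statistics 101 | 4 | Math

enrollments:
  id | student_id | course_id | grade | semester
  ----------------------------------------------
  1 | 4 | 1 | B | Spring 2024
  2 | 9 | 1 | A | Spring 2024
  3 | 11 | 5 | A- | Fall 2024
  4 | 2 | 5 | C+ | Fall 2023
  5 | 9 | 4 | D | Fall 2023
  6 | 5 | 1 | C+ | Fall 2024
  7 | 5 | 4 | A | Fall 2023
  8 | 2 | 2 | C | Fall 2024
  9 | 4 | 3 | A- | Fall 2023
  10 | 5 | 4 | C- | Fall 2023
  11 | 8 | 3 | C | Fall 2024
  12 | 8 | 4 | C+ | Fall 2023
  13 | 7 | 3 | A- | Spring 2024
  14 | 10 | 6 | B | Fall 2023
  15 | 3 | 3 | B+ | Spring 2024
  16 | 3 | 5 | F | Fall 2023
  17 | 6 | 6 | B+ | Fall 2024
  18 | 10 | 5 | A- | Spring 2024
SELECT department, MAX(credits) AS max_credits FROM courses GROUP BY department

Execution result:
department | max_credits
CS | 3
Humanities | 4
Math | 4
Science | 3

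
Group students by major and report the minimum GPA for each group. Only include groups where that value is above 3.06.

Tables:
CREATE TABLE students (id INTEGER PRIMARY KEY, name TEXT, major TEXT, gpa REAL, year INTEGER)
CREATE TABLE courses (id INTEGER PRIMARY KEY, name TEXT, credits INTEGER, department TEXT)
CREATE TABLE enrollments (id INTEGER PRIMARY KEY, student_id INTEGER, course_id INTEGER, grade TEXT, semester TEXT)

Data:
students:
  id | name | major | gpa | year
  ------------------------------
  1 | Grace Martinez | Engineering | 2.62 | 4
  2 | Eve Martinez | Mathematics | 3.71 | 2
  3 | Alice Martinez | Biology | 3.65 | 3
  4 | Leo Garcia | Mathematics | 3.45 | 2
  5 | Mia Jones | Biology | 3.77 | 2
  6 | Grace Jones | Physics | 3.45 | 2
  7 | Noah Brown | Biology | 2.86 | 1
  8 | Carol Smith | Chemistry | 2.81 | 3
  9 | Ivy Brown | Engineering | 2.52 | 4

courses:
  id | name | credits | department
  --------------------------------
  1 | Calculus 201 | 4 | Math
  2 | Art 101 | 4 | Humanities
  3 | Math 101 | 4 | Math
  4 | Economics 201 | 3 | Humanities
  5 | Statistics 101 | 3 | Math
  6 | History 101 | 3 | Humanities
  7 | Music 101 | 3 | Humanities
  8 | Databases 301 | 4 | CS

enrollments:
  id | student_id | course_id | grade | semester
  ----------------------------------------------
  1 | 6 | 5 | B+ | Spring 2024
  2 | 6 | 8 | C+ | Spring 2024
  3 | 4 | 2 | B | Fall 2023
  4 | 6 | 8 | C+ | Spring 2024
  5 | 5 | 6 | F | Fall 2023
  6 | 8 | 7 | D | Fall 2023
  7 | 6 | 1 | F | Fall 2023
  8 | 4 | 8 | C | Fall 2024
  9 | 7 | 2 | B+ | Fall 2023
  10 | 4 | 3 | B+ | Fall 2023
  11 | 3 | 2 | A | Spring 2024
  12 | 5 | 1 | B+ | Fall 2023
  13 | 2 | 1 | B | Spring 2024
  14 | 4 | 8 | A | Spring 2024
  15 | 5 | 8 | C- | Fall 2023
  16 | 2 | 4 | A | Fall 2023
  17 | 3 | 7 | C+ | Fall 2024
SELECT major, MIN(gpa) AS min_gpa FROM students GROUP BY major HAVING MIN(gpa) > 3.06

Execution result:
major | min_gpa
Mathematics | 3.45
Physics | 3.45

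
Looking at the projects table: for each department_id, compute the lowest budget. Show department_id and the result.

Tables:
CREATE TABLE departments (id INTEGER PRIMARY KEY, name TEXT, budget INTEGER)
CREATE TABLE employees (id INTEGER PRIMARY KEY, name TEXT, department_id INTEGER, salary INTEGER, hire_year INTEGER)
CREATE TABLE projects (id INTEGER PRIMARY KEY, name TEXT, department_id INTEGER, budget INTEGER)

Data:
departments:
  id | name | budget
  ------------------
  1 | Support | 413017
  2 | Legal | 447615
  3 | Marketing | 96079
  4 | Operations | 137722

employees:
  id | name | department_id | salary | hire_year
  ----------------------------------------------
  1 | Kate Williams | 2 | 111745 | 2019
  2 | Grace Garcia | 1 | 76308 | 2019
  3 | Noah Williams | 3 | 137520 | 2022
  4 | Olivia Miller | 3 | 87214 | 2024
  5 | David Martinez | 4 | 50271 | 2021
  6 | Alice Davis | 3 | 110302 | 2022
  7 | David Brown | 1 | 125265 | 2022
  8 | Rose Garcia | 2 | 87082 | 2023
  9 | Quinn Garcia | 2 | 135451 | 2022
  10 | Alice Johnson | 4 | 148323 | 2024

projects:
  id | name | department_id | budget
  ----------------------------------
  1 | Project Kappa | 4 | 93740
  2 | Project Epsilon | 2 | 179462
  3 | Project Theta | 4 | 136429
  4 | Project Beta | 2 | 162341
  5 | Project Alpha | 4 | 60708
SELECT department_id, MIN(budget) AS min_budget FROM projects GROUP BY department_id

Execution result:
department_id | min_budget
2 | 162341
4 | 60708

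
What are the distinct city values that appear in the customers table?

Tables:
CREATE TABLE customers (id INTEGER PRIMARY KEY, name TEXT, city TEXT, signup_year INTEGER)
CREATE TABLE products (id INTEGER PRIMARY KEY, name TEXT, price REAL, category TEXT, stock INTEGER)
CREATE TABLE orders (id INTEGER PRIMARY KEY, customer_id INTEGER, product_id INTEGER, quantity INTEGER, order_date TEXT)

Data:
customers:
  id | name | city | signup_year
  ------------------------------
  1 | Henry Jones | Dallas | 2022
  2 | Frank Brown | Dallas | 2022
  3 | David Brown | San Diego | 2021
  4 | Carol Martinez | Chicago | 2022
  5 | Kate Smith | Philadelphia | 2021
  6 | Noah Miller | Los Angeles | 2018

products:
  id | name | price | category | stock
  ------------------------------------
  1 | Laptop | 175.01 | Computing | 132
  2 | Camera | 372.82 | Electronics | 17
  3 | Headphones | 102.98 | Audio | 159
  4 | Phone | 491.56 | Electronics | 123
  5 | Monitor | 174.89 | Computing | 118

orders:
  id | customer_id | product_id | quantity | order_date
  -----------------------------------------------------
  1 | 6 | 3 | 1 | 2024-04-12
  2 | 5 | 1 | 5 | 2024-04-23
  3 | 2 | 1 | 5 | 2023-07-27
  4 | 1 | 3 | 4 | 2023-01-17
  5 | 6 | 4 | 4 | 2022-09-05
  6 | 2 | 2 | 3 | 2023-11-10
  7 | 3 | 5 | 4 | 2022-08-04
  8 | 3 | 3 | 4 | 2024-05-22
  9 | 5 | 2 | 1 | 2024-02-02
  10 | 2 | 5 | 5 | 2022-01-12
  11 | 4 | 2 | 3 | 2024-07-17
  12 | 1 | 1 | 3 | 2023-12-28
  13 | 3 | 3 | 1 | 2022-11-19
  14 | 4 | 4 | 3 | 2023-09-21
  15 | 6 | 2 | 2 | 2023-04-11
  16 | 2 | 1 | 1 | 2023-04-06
SELECT DISTINCT city FROM customers

Execution result:
city
Dallas
San Diego
Chicago
Philadelphia
Los Angeles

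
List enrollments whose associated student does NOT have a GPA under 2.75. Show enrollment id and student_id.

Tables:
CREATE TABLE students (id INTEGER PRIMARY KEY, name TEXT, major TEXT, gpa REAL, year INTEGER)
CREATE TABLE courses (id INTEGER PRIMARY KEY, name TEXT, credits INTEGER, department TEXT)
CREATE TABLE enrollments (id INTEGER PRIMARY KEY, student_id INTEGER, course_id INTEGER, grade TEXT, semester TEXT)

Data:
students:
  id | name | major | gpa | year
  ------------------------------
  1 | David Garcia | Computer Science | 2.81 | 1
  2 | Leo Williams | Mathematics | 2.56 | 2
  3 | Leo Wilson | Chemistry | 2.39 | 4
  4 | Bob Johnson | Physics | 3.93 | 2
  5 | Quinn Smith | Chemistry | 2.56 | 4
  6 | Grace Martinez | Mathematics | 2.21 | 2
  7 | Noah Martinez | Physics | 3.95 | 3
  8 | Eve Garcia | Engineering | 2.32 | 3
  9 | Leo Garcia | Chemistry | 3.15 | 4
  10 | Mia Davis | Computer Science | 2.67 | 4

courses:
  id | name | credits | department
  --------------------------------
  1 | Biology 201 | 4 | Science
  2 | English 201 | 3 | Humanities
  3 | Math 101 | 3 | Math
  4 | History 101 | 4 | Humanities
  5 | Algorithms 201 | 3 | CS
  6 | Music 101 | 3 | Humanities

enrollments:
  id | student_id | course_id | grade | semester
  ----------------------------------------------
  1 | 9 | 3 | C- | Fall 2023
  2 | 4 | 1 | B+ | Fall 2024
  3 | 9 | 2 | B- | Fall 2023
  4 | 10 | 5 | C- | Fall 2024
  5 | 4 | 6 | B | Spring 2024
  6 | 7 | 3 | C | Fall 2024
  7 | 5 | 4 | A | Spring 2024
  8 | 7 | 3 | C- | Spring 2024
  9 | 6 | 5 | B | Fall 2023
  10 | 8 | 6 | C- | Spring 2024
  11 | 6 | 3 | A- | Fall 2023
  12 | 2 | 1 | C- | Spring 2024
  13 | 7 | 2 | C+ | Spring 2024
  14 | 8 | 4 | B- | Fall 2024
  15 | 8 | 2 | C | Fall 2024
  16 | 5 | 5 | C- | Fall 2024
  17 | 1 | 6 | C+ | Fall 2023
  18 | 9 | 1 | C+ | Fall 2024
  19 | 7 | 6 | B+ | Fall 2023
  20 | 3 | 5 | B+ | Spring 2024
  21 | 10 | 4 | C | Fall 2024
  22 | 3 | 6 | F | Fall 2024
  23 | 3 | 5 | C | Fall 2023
SELECT id, student_id FROM enrollments WHERE student_id NOT IN (SELECT id FROM students WHERE gpa < 2.75)

Execution result:
id | student_id
1 | 9
2 | 4
3 | 9
5 | 4
6 | 7
8 | 7
13 | 7
17 | 1
18 | 9
19 | 7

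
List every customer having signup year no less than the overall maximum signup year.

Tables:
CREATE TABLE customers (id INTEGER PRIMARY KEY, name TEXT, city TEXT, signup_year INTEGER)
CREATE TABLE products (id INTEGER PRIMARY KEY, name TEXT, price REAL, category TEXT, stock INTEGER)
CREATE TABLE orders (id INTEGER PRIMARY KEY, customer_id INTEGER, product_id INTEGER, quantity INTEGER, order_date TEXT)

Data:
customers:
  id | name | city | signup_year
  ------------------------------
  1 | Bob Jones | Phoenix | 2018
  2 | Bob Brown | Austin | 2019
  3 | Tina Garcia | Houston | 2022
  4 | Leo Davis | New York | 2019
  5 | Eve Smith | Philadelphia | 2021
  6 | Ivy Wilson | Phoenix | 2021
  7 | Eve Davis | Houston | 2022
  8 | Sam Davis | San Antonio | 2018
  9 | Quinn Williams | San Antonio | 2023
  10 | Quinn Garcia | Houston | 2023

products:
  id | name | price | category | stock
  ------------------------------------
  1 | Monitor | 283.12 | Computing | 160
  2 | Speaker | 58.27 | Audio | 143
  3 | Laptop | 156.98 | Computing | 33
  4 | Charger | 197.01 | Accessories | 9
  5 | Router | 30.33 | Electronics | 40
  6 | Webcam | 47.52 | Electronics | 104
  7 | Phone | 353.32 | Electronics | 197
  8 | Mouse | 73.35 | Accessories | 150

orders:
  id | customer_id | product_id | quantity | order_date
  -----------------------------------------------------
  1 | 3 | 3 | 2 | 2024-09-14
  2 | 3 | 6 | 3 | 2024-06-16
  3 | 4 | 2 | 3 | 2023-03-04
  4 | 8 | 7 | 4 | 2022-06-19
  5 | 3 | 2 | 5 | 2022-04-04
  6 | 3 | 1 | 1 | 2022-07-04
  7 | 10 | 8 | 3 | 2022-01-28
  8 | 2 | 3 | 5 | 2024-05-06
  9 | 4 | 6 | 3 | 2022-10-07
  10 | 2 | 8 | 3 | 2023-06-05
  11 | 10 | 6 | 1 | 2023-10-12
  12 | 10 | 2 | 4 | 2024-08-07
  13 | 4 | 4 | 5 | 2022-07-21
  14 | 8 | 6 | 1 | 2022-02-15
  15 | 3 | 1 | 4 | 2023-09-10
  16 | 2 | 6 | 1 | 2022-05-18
SELECT name, signup_year FROM customers WHERE signup_year >= (SELECT MAX(signup_year) FROM customers)

Execution result:
name | signup_year
Quinn Williams | 2023
Quinn Garcia | 2023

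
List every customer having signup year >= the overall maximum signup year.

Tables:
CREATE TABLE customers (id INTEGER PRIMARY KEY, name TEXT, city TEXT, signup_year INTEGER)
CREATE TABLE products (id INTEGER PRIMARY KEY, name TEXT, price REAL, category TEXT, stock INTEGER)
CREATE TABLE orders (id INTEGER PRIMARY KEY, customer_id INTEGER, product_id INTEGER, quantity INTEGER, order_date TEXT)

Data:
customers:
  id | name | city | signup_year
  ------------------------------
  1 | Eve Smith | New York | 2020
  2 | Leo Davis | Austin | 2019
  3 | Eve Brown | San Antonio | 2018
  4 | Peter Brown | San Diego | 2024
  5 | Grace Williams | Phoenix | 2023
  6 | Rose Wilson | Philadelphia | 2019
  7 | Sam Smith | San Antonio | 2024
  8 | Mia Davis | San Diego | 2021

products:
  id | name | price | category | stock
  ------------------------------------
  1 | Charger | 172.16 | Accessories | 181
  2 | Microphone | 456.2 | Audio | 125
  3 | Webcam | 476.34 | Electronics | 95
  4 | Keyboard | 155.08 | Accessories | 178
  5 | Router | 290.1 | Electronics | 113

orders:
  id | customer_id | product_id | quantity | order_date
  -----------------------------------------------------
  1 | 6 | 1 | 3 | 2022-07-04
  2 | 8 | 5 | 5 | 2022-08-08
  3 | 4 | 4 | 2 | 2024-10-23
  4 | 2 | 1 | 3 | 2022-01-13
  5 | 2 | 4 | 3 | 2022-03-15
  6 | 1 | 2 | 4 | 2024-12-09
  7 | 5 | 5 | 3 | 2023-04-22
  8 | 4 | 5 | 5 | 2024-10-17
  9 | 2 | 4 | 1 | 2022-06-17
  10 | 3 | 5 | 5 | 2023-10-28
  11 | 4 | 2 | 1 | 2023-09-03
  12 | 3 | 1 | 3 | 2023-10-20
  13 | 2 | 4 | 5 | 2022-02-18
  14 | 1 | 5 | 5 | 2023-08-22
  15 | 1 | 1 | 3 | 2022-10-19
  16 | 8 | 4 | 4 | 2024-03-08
SELECT name, signup_year FROM customers WHERE signup_year >= (SELECT MAX(signup_year) FROM customers)

Execution result:
name | signup_year
Peter Brown | 2024
Sam Smith | 2024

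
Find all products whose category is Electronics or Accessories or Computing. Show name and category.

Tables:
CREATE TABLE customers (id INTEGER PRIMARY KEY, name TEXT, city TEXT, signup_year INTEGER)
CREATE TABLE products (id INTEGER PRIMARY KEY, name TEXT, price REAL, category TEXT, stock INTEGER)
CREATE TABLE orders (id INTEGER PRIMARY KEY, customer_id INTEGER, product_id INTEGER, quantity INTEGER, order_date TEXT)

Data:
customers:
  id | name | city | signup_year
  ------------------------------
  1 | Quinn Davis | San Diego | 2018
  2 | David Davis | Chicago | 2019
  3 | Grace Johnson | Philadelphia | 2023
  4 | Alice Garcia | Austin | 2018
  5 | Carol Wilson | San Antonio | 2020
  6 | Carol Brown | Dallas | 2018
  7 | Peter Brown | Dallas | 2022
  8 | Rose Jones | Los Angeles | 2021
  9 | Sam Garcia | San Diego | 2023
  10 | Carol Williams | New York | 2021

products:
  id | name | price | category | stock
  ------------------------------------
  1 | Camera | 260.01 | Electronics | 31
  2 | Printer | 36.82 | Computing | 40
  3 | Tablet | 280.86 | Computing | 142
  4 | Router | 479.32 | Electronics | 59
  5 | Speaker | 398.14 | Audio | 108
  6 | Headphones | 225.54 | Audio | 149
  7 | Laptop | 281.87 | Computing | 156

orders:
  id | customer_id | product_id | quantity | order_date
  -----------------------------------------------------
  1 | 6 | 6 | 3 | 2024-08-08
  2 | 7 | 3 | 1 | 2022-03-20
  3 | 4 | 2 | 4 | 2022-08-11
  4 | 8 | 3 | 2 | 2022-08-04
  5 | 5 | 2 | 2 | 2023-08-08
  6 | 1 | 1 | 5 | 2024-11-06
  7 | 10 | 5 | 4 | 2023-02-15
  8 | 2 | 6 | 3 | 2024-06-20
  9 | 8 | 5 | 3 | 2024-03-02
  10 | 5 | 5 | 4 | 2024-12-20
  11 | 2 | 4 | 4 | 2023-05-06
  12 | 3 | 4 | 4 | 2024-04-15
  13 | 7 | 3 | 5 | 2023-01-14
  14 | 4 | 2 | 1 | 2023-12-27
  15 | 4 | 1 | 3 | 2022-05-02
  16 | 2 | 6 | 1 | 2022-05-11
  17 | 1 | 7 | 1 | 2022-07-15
SELECT name, category FROM products WHERE category IN ('Electronics', 'Accessories', 'Computing')

Execution result:
name | category
Camera | Electronics
Printer | Computing
Tablet | Computing
Router | Electronics
Laptop | Computing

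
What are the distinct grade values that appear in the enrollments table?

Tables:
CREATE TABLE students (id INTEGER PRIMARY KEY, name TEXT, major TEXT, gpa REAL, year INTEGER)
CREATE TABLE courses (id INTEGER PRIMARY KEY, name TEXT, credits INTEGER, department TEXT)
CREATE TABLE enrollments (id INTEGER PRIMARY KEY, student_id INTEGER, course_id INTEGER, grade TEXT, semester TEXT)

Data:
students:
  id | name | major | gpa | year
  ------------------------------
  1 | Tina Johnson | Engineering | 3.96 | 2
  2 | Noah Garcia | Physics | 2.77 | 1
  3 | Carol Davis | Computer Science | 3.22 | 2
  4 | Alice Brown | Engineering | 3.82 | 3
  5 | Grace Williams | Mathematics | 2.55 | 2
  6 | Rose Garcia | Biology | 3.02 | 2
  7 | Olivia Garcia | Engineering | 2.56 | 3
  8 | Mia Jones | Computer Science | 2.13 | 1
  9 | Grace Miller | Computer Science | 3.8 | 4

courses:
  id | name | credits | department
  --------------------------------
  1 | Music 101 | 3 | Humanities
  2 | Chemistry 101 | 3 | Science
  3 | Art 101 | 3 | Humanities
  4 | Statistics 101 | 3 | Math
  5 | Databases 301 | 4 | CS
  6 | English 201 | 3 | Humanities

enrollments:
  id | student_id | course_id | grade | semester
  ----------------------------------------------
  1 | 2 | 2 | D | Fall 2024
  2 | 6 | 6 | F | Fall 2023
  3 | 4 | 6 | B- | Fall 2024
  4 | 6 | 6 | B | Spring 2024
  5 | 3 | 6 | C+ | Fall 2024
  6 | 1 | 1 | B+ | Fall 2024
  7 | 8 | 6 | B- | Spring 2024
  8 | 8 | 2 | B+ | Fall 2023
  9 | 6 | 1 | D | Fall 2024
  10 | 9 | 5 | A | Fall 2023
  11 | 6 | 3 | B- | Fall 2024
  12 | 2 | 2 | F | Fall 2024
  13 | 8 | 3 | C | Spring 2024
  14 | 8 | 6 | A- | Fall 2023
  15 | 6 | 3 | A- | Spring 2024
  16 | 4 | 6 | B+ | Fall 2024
SELECT DISTINCT grade FROM enrollments

Execution result:
grade
D
F
B-
B
C+
B+
A
C
A-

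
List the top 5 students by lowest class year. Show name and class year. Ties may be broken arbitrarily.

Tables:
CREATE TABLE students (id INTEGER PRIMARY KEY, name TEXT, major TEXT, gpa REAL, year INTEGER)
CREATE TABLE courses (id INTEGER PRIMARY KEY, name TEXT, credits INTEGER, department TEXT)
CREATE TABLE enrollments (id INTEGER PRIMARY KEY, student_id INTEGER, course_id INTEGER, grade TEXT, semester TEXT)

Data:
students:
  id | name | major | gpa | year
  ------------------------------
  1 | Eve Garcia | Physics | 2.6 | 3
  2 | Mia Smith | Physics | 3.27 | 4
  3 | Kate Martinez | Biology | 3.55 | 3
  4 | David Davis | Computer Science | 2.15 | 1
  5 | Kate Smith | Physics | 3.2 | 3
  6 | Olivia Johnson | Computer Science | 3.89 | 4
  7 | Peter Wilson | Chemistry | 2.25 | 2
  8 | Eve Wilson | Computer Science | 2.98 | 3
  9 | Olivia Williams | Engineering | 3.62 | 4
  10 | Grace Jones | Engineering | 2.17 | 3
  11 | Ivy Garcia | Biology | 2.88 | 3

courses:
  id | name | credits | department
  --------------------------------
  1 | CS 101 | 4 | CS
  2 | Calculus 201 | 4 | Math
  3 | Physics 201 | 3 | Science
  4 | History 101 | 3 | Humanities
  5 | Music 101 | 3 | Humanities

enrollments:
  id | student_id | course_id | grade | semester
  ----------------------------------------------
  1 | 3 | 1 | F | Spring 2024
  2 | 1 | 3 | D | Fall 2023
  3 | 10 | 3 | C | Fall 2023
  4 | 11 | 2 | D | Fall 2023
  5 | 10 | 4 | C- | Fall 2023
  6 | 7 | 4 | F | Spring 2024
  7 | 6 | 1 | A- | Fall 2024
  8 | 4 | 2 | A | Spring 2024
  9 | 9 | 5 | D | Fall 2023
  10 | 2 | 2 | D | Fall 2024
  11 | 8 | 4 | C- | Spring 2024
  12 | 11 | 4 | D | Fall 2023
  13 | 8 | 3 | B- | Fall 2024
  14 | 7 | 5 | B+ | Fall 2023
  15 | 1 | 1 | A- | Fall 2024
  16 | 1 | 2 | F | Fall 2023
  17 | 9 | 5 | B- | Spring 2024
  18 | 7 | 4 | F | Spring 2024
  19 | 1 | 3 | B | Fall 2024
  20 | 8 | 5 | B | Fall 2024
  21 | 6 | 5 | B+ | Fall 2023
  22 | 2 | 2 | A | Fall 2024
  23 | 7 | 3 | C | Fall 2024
SELECT name, year FROM students ORDER BY year ASC LIMIT 5

Execution result:
name | year
David Davis | 1
Peter Wilson | 2
Eve Garcia | 3
Kate Martinez | 3
Kate Smith | 3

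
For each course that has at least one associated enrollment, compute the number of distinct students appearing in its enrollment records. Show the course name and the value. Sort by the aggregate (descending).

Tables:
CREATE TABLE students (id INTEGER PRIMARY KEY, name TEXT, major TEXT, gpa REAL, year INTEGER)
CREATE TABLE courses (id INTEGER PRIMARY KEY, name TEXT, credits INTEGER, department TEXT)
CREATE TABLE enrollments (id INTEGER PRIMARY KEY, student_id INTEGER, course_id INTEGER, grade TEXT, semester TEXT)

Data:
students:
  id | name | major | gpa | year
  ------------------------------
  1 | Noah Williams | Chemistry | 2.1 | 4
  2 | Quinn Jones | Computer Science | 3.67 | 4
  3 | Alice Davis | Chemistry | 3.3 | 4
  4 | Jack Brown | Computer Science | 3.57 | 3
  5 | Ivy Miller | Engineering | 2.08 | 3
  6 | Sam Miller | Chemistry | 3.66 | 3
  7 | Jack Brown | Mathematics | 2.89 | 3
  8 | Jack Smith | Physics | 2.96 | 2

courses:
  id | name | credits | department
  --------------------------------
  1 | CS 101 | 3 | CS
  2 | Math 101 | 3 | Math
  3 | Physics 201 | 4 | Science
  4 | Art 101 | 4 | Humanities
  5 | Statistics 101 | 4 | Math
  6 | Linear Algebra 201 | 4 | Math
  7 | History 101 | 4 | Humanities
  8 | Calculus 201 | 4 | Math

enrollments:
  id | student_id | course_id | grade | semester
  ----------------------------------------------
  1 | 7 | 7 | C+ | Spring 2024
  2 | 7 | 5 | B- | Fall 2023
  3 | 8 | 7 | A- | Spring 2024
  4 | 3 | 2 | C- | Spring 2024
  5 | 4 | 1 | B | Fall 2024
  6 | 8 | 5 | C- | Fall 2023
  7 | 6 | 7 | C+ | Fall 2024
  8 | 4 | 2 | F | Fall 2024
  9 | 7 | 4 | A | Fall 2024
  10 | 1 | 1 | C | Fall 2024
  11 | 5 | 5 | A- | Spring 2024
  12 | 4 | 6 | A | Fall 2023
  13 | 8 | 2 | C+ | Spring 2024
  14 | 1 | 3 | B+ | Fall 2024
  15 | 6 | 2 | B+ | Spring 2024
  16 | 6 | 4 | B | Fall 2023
SELECT p.name, COUNT(DISTINCT c.student_id) AS distinct_student_count FROM enrollments c JOIN courses p ON c.course_id = p.id GROUP BY p.id, p.name ORDER BY distinct_student_count DESC

Execution result:
name | distinct_student_count
Math 101 | 4
Statistics 101 | 3
History 101 | 3
CS 101 | 2
Art 101 | 2
Physics 201 | 1
Linear Algebra 201 | 1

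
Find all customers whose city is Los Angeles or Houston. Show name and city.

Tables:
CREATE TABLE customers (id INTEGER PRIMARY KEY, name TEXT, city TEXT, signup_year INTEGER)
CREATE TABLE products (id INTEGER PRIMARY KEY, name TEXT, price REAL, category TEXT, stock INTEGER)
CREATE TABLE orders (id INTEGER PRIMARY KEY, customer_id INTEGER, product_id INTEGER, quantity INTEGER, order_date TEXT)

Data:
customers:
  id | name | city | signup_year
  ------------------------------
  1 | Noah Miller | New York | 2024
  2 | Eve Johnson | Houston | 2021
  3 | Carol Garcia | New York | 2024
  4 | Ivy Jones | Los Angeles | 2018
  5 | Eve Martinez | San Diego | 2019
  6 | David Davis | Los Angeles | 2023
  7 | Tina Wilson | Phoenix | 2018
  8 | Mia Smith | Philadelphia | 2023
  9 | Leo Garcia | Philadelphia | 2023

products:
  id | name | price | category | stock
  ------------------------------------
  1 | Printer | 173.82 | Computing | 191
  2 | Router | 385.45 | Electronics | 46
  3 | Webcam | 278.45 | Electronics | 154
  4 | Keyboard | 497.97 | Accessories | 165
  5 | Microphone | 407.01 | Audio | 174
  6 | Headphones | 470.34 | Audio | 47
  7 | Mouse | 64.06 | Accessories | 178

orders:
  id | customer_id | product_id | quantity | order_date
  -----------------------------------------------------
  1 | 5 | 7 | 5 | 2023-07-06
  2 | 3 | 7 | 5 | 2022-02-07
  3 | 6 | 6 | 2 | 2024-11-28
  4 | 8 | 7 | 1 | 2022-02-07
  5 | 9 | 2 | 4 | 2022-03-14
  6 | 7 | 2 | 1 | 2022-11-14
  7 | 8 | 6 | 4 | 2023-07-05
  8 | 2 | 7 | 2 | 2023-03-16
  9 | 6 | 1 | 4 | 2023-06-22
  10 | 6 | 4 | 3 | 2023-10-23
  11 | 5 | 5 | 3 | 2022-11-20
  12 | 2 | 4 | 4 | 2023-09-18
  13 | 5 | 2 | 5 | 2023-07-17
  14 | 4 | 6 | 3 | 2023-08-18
SELECT name, city FROM customers WHERE city IN ('Los Angeles', 'Houston')

Execution result:
name | city
Eve Johnson | Houston
Ivy Jones | Los Angeles
David Davis | Los Angeles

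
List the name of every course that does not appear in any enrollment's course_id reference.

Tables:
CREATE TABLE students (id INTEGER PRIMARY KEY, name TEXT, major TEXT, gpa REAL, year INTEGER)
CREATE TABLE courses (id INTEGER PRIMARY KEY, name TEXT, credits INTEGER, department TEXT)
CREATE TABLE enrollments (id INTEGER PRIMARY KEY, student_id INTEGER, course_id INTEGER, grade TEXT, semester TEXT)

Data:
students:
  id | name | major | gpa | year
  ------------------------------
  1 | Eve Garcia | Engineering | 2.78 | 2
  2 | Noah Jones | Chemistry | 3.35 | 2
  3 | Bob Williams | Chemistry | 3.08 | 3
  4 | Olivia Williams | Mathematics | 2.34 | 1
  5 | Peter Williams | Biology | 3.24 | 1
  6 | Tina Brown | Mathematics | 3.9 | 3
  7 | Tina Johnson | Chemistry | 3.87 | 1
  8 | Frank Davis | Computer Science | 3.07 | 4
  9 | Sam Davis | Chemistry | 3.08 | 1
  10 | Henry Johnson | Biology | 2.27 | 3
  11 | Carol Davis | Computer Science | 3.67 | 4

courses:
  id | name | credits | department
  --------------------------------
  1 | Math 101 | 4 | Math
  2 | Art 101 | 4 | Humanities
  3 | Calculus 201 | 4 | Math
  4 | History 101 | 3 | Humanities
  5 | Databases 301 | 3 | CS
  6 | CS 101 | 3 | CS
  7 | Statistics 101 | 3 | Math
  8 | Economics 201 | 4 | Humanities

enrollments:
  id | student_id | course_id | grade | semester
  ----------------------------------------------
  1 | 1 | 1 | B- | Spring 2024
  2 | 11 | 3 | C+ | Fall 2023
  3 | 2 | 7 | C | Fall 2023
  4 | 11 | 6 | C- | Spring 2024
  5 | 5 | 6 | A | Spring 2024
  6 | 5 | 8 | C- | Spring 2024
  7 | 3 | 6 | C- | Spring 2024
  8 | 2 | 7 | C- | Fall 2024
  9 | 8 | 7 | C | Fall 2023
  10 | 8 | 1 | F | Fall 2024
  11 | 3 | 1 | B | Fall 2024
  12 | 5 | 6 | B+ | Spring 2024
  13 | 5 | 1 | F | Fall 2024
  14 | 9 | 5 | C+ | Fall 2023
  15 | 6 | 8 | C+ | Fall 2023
SELECT p.name FROM courses p LEFT JOIN enrollments c ON c.course_id = p.id WHERE c.id IS NULL

Execution result:
name
Art 101
History 101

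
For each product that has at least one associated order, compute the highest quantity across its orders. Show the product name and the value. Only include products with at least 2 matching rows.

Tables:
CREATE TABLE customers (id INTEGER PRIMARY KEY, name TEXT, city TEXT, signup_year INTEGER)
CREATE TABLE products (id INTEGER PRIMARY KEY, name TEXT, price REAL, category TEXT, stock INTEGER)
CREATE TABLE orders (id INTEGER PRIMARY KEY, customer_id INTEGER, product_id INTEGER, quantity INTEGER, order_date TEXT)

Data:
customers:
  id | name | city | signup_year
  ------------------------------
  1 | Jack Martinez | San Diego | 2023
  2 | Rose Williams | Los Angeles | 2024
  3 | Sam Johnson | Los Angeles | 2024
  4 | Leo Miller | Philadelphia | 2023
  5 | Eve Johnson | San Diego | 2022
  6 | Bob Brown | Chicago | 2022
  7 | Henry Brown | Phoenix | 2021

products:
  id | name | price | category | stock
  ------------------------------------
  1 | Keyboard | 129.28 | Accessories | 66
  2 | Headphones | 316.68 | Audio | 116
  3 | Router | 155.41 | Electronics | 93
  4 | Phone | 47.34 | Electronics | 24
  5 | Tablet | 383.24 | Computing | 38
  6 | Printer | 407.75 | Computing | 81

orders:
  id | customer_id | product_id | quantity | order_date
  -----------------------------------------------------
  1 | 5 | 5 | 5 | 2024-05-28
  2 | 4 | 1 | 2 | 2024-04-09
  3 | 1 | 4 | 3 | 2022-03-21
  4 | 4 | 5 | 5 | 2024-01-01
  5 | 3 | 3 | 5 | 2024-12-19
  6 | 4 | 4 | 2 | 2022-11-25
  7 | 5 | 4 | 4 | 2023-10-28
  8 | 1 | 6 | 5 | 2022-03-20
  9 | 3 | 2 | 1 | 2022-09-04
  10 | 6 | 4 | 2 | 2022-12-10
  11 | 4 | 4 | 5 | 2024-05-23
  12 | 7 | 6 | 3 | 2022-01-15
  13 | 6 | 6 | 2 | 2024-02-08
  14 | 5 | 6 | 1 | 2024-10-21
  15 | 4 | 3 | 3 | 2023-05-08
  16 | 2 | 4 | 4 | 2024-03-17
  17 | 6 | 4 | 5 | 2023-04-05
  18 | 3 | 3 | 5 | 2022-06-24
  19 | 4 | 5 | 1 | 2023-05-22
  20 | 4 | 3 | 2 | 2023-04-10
SELECT p.name, MAX(c.quantity) AS max_quantity FROM orders c JOIN products p ON c.product_id = p.id GROUP BY p.id, p.name HAVING COUNT(*) >= 2

Execution result:
name | max_quantity
Router | 5
Phone | 5
Tablet | 5
Printer | 5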